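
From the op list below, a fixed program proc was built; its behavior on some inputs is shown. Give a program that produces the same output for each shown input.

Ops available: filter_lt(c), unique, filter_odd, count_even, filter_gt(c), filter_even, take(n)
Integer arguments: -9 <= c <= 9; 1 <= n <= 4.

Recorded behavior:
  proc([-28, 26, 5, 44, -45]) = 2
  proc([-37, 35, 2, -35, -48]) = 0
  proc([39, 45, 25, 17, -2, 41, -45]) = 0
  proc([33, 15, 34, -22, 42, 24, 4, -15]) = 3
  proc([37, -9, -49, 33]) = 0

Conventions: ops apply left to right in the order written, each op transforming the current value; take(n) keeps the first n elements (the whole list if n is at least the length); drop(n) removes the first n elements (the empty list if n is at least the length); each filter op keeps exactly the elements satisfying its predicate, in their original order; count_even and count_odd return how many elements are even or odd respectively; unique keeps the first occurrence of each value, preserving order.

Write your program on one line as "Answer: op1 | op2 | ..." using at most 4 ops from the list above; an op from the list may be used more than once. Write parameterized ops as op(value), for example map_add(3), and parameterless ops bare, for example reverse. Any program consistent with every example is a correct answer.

filter_even | filter_gt(-6) | filter_gt(7) | count_even

Check, running the answer program on each example:
  [-28, 26, 5, 44, -45] -> [-28, 26, 44] -> [26, 44] -> [26, 44] -> 2
  [-37, 35, 2, -35, -48] -> [2, -48] -> [2] -> [] -> 0
  [39, 45, 25, 17, -2, 41, -45] -> [-2] -> [-2] -> [] -> 0
  [33, 15, 34, -22, 42, 24, 4, -15] -> [34, -22, 42, 24, 4] -> [34, 42, 24, 4] -> [34, 42, 24] -> 3
  [37, -9, -49, 33] -> [] -> [] -> [] -> 0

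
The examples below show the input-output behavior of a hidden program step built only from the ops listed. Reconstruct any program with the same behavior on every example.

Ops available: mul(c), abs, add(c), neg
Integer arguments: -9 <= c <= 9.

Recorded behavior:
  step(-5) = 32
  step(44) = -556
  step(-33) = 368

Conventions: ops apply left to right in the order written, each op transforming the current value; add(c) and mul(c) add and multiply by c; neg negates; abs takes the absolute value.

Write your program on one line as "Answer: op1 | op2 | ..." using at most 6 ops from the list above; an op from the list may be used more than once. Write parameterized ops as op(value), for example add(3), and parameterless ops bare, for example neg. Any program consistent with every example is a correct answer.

add(4) | mul(6) | add(-9) | add(-1) | mul(-2)

Check, running the answer program on each example:
  -5 -> -1 -> -6 -> -15 -> -16 -> 32
  44 -> 48 -> 288 -> 279 -> 278 -> -556
  -33 -> -29 -> -174 -> -183 -> -184 -> 368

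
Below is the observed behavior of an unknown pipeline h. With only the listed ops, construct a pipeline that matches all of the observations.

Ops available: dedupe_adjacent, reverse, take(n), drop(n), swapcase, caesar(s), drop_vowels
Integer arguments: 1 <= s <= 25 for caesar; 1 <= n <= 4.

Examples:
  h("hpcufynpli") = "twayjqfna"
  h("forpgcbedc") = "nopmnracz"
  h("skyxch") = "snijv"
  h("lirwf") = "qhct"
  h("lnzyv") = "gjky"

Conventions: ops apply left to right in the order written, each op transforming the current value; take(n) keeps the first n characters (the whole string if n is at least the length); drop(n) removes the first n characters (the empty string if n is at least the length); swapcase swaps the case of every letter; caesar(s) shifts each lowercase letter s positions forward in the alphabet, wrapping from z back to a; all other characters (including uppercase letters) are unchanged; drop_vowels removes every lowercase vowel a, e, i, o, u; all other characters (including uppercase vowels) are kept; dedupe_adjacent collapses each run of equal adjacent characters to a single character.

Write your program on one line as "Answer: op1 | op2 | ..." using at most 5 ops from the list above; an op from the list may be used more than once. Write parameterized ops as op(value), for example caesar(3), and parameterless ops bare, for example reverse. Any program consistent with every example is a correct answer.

drop(1) | caesar(25) | reverse | caesar(12)

Check, running the answer program on each example:
  "hpcufynpli" -> "pcufynpli" -> "obtexmokh" -> "hkomxetbo" -> "twayjqfna"
  "forpgcbedc" -> "orpgcbedc" -> "nqofbadcb" -> "bcdabfoqn" -> "nopmnracz"
  "skyxch" -> "kyxch" -> "jxwbg" -> "gbwxj" -> "snijv"
  "lirwf" -> "irwf" -> "hqve" -> "evqh" -> "qhct"
  "lnzyv" -> "nzyv" -> "myxu" -> "uxym" -> "gjky"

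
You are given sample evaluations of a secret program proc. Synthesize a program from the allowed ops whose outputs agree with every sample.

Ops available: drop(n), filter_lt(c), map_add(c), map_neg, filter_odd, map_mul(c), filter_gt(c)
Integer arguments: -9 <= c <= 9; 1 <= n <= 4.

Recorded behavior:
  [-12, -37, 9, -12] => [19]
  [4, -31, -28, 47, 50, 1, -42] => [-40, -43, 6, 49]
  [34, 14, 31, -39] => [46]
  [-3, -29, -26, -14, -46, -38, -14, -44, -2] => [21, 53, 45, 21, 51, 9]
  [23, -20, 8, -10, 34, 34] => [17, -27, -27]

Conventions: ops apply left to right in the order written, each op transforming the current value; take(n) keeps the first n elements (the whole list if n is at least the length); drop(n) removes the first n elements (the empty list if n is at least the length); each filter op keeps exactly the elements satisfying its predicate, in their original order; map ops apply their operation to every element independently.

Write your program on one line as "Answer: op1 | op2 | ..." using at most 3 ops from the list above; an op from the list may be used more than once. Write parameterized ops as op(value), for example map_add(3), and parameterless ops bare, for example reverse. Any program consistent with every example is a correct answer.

drop(3) | map_add(-7) | map_neg

Check, running the answer program on each example:
  [-12, -37, 9, -12] -> [-12] -> [-19] -> [19]
  [4, -31, -28, 47, 50, 1, -42] -> [47, 50, 1, -42] -> [40, 43, -6, -49] -> [-40, -43, 6, 49]
  [34, 14, 31, -39] -> [-39] -> [-46] -> [46]
  [-3, -29, -26, -14, -46, -38, -14, -44, -2] -> [-14, -46, -38, -14, -44, -2] -> [-21, -53, -45, -21, -51, -9] -> [21, 53, 45, 21, 51, 9]
  [23, -20, 8, -10, 34, 34] -> [-10, 34, 34] -> [-17, 27, 27] -> [17, -27, -27]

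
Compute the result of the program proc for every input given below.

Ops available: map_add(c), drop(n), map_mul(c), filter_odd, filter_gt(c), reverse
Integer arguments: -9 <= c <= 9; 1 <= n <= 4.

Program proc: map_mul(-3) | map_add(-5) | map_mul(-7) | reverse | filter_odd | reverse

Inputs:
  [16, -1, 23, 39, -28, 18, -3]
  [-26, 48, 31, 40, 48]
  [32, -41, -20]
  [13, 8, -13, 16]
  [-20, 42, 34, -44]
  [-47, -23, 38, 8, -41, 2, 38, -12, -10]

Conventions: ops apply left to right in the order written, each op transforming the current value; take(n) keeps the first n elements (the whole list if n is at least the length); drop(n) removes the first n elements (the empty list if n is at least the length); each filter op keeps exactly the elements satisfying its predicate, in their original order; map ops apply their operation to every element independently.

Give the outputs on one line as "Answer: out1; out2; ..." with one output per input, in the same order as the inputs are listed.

Execution, op by op:
  [16, -1, 23, 39, -28, 18, -3] -> [-48, 3, -69, -117, 84, -54, 9] -> [-53, -2, -74, -122, 79, -59, 4] -> [371, 14, 518, 854, -553, 413, -28] -> [-28, 413, -553, 854, 518, 14, 371] -> [413, -553, 371] -> [371, -553, 413]
  [-26, 48, 31, 40, 48] -> [78, -144, -93, -120, -144] -> [73, -149, -98, -125, -149] -> [-511, 1043, 686, 875, 1043] -> [1043, 875, 686, 1043, -511] -> [1043, 875, 1043, -511] -> [-511, 1043, 875, 1043]
  [32, -41, -20] -> [-96, 123, 60] -> [-101, 118, 55] -> [707, -826, -385] -> [-385, -826, 707] -> [-385, 707] -> [707, -385]
  [13, 8, -13, 16] -> [-39, -24, 39, -48] -> [-44, -29, 34, -53] -> [308, 203, -238, 371] -> [371, -238, 203, 308] -> [371, 203] -> [203, 371]
  [-20, 42, 34, -44] -> [60, -126, -102, 132] -> [55, -131, -107, 127] -> [-385, 917, 749, -889] -> [-889, 749, 917, -385] -> [-889, 749, 917, -385] -> [-385, 917, 749, -889]
  [-47, -23, 38, 8, -41, 2, 38, -12, -10] -> [141, 69, -114, -24, 123, -6, -114, 36, 30] -> [136, 64, -119, -29, 118, -11, -119, 31, 25] -> [-952, -448, 833, 203, -826, 77, 833, -217, -175] -> [-175, -217, 833, 77, -826, 203, 833, -448, -952] -> [-175, -217, 833, 77, 203, 833] -> [833, 203, 77, 833, -217, -175]

[371, -553, 413]; [-511, 1043, 875, 1043]; [707, -385]; [203, 371]; [-385, 917, 749, -889]; [833, 203, 77, 833, -217, -175]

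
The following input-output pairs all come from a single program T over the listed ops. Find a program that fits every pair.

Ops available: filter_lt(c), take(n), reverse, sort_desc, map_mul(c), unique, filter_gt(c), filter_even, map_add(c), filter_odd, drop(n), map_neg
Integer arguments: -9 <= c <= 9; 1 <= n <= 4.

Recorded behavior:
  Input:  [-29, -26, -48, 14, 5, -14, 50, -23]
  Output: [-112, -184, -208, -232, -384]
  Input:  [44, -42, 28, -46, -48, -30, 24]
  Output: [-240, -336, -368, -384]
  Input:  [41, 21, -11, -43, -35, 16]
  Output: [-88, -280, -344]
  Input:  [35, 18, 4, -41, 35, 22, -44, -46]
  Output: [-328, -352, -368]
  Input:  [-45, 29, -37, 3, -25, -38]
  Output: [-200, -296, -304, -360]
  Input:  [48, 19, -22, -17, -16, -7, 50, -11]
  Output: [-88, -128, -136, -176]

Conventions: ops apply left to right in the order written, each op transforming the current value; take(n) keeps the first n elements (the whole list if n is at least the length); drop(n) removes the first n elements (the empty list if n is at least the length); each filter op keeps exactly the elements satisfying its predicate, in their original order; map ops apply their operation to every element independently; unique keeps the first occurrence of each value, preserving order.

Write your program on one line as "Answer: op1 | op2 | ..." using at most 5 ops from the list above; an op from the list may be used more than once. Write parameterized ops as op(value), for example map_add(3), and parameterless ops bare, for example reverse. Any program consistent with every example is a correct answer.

filter_lt(5) | filter_lt(-7) | sort_desc | map_mul(8)

Check, running the answer program on each example:
  [-29, -26, -48, 14, 5, -14, 50, -23] -> [-29, -26, -48, -14, -23] -> [-29, -26, -48, -14, -23] -> [-14, -23, -26, -29, -48] -> [-112, -184, -208, -232, -384]
  [44, -42, 28, -46, -48, -30, 24] -> [-42, -46, -48, -30] -> [-42, -46, -48, -30] -> [-30, -42, -46, -48] -> [-240, -336, -368, -384]
  [41, 21, -11, -43, -35, 16] -> [-11, -43, -35] -> [-11, -43, -35] -> [-11, -35, -43] -> [-88, -280, -344]
  [35, 18, 4, -41, 35, 22, -44, -46] -> [4, -41, -44, -46] -> [-41, -44, -46] -> [-41, -44, -46] -> [-328, -352, -368]
  [-45, 29, -37, 3, -25, -38] -> [-45, -37, 3, -25, -38] -> [-45, -37, -25, -38] -> [-25, -37, -38, -45] -> [-200, -296, -304, -360]
  [48, 19, -22, -17, -16, -7, 50, -11] -> [-22, -17, -16, -7, -11] -> [-22, -17, -16, -11] -> [-11, -16, -17, -22] -> [-88, -128, -136, -176]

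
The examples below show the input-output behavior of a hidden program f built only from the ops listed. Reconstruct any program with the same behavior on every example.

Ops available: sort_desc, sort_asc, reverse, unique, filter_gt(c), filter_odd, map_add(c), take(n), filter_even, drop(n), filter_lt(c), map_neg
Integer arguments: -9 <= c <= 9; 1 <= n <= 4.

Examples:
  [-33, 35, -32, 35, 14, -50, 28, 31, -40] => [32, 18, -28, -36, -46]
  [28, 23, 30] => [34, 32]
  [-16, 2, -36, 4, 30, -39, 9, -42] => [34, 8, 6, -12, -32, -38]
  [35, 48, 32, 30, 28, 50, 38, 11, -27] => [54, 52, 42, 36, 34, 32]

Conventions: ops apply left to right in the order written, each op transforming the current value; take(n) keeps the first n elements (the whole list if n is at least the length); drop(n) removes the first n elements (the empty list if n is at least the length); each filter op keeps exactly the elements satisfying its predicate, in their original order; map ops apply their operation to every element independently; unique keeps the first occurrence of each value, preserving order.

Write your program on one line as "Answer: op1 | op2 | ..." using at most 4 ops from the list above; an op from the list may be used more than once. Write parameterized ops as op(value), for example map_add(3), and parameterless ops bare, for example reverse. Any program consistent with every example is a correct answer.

unique | sort_desc | filter_even | map_add(4)

Check, running the answer program on each example:
  [-33, 35, -32, 35, 14, -50, 28, 31, -40] -> [-33, 35, -32, 14, -50, 28, 31, -40] -> [35, 31, 28, 14, -32, -33, -40, -50] -> [28, 14, -32, -40, -50] -> [32, 18, -28, -36, -46]
  [28, 23, 30] -> [28, 23, 30] -> [30, 28, 23] -> [30, 28] -> [34, 32]
  [-16, 2, -36, 4, 30, -39, 9, -42] -> [-16, 2, -36, 4, 30, -39, 9, -42] -> [30, 9, 4, 2, -16, -36, -39, -42] -> [30, 4, 2, -16, -36, -42] -> [34, 8, 6, -12, -32, -38]
  [35, 48, 32, 30, 28, 50, 38, 11, -27] -> [35, 48, 32, 30, 28, 50, 38, 11, -27] -> [50, 48, 38, 35, 32, 30, 28, 11, -27] -> [50, 48, 38, 32, 30, 28] -> [54, 52, 42, 36, 34, 32]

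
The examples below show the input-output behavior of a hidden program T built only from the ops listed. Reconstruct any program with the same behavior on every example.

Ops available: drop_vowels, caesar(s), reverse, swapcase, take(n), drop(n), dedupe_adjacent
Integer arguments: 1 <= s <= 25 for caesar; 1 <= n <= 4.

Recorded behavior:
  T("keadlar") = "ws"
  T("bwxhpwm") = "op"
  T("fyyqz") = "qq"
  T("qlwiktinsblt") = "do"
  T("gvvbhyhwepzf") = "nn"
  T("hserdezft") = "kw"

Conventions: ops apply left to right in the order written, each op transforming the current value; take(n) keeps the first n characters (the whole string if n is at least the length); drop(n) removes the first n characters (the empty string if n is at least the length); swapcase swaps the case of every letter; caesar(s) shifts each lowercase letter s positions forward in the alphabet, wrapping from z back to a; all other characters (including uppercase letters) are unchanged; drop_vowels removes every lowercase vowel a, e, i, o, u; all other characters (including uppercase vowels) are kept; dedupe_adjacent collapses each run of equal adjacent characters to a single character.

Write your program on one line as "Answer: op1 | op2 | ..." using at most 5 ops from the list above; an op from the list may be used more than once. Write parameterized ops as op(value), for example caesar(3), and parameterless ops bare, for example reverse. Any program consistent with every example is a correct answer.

take(4) | caesar(18) | drop(1) | take(2)

Check, running the answer program on each example:
  "keadlar" -> "kead" -> "cwsv" -> "wsv" -> "ws"
  "bwxhpwm" -> "bwxh" -> "topz" -> "opz" -> "op"
  "fyyqz" -> "fyyq" -> "xqqi" -> "qqi" -> "qq"
  "qlwiktinsblt" -> "qlwi" -> "idoa" -> "doa" -> "do"
  "gvvbhyhwepzf" -> "gvvb" -> "ynnt" -> "nnt" -> "nn"
  "hserdezft" -> "hser" -> "zkwj" -> "kwj" -> "kw"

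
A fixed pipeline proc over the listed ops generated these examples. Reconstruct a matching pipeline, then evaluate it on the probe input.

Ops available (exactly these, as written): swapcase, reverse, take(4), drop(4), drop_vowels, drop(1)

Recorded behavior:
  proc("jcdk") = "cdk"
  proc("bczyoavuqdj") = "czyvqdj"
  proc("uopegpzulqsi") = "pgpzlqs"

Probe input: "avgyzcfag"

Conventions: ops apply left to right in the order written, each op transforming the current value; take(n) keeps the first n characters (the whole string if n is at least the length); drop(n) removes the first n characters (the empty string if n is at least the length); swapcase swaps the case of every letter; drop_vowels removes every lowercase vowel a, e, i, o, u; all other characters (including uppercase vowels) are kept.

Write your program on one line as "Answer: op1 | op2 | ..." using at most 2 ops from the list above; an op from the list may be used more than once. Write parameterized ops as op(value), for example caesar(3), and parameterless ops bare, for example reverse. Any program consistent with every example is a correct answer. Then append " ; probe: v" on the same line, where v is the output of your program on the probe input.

drop(1) | drop_vowels ; probe: "vgyzcfg"

Check, running the answer program on each example:
  "jcdk" -> "cdk" -> "cdk"
  "bczyoavuqdj" -> "czyoavuqdj" -> "czyvqdj"
  "uopegpzulqsi" -> "opegpzulqsi" -> "pgpzlqs"
  probe: "avgyzcfag" -> "vgyzcfag" -> "vgyzcfg"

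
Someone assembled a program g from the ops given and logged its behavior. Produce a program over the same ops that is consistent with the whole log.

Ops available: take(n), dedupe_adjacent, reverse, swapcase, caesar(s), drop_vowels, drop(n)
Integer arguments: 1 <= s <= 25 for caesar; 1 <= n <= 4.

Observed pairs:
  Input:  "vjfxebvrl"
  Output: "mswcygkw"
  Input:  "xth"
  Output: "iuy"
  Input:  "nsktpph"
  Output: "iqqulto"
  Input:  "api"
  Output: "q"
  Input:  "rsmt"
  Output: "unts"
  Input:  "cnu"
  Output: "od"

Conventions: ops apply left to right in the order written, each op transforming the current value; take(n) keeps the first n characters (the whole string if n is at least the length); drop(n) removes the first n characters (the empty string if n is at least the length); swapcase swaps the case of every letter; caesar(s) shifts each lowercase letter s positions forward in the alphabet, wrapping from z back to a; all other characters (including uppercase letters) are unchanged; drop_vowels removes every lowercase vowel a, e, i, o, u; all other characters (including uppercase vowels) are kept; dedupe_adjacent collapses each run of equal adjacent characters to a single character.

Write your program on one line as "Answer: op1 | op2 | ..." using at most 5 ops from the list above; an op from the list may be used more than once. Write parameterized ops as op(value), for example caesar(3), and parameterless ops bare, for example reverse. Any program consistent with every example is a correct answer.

reverse | drop_vowels | caesar(4) | caesar(23)

Check, running the answer program on each example:
  "vjfxebvrl" -> "lrvbexfjv" -> "lrvbxfjv" -> "pvzfbjnz" -> "mswcygkw"
  "xth" -> "htx" -> "htx" -> "lxb" -> "iuy"
  "nsktpph" -> "hpptksn" -> "hpptksn" -> "lttxowr" -> "iqqulto"
  "api" -> "ipa" -> "p" -> "t" -> "q"
  "rsmt" -> "tmsr" -> "tmsr" -> "xqwv" -> "unts"
  "cnu" -> "unc" -> "nc" -> "rg" -> "od"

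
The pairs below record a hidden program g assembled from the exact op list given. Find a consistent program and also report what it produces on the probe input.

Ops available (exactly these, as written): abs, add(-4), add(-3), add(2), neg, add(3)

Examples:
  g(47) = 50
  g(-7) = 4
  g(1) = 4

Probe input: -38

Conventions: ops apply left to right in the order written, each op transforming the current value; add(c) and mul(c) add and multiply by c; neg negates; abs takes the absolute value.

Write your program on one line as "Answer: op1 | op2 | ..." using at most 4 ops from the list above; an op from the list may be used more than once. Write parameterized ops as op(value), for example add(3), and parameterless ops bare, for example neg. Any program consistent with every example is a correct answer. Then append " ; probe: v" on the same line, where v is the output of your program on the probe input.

add(3) | neg | abs ; probe: 35

Check, running the answer program on each example:
  47 -> 50 -> -50 -> 50
  -7 -> -4 -> 4 -> 4
  1 -> 4 -> -4 -> 4
  probe: -38 -> -35 -> 35 -> 35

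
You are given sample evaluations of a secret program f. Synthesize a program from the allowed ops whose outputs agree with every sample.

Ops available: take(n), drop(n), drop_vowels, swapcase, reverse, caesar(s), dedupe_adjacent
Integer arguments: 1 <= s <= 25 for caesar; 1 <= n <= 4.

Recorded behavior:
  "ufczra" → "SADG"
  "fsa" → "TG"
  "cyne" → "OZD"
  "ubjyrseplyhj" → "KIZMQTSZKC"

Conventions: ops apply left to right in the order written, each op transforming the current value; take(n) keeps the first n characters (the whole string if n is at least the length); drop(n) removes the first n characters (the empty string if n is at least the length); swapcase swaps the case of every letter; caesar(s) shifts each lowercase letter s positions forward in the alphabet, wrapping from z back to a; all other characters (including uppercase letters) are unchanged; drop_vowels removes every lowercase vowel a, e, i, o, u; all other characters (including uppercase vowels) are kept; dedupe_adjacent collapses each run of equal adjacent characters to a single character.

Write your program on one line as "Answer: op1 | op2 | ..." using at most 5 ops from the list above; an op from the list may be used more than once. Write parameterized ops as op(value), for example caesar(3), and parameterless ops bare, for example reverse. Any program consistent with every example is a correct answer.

drop_vowels | caesar(1) | swapcase | reverse

Check, running the answer program on each example:
  "ufczra" -> "fczr" -> "gdas" -> "GDAS" -> "SADG"
  "fsa" -> "fs" -> "gt" -> "GT" -> "TG"
  "cyne" -> "cyn" -> "dzo" -> "DZO" -> "OZD"
  "ubjyrseplyhj" -> "bjyrsplyhj" -> "ckzstqmzik" -> "CKZSTQMZIK" -> "KIZMQTSZKC"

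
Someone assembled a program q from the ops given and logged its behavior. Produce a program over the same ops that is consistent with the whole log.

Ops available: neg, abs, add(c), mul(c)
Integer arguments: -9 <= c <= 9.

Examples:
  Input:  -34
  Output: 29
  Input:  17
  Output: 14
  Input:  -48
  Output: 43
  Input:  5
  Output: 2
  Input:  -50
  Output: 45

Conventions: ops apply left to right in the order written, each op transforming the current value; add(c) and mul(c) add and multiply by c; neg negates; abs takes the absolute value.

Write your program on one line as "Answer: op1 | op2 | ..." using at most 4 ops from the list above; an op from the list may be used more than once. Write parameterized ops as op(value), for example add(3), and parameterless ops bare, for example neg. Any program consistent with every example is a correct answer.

add(1) | neg | abs | add(-4)

Check, running the answer program on each example:
  -34 -> -33 -> 33 -> 33 -> 29
  17 -> 18 -> -18 -> 18 -> 14
  -48 -> -47 -> 47 -> 47 -> 43
  5 -> 6 -> -6 -> 6 -> 2
  -50 -> -49 -> 49 -> 49 -> 45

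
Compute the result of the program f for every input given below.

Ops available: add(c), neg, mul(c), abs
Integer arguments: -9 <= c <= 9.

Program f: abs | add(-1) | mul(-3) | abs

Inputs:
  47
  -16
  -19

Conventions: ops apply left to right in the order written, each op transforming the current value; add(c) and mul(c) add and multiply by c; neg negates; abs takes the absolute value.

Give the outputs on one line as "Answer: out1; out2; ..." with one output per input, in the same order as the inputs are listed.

Execution, op by op:
  47 -> 47 -> 46 -> -138 -> 138
  -16 -> 16 -> 15 -> -45 -> 45
  -19 -> 19 -> 18 -> -54 -> 54

138; 45; 54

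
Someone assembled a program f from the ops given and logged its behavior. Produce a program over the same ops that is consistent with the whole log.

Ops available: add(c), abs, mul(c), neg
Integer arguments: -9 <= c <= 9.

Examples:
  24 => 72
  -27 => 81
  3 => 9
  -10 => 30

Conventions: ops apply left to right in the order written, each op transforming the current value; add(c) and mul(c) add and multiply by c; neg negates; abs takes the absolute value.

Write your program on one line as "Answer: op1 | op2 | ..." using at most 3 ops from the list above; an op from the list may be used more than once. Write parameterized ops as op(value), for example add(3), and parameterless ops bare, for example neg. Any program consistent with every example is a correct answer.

mul(-3) | neg | abs

Check, running the answer program on each example:
  24 -> -72 -> 72 -> 72
  -27 -> 81 -> -81 -> 81
  3 -> -9 -> 9 -> 9
  -10 -> 30 -> -30 -> 30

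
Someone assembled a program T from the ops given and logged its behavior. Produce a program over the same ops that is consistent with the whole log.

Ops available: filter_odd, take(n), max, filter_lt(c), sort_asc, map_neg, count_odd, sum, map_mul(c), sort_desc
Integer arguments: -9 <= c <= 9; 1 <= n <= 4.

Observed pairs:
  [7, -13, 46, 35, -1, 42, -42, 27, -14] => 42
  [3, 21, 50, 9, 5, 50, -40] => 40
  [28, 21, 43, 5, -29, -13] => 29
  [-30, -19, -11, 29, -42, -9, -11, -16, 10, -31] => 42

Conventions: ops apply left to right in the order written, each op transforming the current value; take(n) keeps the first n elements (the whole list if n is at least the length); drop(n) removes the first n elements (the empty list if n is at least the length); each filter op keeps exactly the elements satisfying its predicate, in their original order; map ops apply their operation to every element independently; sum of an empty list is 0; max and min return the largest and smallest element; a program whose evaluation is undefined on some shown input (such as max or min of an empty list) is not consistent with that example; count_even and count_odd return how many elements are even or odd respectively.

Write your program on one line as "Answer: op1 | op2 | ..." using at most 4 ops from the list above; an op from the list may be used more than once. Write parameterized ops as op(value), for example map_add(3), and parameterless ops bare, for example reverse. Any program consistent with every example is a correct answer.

map_neg | sort_asc | max

Check, running the answer program on each example:
  [7, -13, 46, 35, -1, 42, -42, 27, -14] -> [-7, 13, -46, -35, 1, -42, 42, -27, 14] -> [-46, -42, -35, -27, -7, 1, 13, 14, 42] -> 42
  [3, 21, 50, 9, 5, 50, -40] -> [-3, -21, -50, -9, -5, -50, 40] -> [-50, -50, -21, -9, -5, -3, 40] -> 40
  [28, 21, 43, 5, -29, -13] -> [-28, -21, -43, -5, 29, 13] -> [-43, -28, -21, -5, 13, 29] -> 29
  [-30, -19, -11, 29, -42, -9, -11, -16, 10, -31] -> [30, 19, 11, -29, 42, 9, 11, 16, -10, 31] -> [-29, -10, 9, 11, 11, 16, 19, 30, 31, 42] -> 42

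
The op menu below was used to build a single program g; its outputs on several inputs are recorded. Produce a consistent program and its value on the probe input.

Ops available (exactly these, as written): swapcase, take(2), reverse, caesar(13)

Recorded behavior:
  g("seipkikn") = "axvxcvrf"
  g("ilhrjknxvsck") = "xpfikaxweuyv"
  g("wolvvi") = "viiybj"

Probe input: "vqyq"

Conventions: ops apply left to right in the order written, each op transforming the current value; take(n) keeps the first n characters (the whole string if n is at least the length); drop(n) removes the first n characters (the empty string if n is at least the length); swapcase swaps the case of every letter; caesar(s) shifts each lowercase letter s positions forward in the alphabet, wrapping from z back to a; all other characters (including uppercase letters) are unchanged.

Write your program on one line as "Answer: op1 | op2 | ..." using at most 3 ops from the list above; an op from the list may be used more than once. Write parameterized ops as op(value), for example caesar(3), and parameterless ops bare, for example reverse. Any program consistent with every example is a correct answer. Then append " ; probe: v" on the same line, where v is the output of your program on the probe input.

caesar(13) | reverse ; probe: "dldi"

Check, running the answer program on each example:
  "seipkikn" -> "frvcxvxa" -> "axvxcvrf"
  "ilhrjknxvsck" -> "vyuewxakifpx" -> "xpfikaxweuyv"
  "wolvvi" -> "jbyiiv" -> "viiybj"
  probe: "vqyq" -> "idld" -> "dldi"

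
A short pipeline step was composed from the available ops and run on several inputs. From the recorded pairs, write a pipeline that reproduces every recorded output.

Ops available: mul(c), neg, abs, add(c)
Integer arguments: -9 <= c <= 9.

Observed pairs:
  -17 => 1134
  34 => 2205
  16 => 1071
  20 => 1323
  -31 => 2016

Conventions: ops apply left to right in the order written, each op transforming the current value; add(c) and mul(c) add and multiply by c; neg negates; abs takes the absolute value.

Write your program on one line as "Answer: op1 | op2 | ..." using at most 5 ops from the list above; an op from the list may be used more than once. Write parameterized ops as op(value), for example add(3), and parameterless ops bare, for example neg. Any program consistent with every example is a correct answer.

abs | add(1) | mul(-7) | mul(-9)

Check, running the answer program on each example:
  -17 -> 17 -> 18 -> -126 -> 1134
  34 -> 34 -> 35 -> -245 -> 2205
  16 -> 16 -> 17 -> -119 -> 1071
  20 -> 20 -> 21 -> -147 -> 1323
  -31 -> 31 -> 32 -> -224 -> 2016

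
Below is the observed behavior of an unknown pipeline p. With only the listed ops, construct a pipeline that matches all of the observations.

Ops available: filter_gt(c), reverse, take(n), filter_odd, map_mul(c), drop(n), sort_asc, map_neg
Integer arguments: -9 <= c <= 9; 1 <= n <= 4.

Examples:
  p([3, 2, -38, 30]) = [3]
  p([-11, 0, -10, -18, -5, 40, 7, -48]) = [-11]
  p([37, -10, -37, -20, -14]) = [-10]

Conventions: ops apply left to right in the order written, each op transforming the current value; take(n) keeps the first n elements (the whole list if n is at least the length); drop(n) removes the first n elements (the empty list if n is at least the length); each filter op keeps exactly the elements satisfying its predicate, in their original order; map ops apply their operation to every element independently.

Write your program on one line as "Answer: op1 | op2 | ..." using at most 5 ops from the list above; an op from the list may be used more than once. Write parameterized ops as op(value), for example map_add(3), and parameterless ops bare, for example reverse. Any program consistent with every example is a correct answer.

map_neg | filter_gt(-6) | map_neg | take(1)

Check, running the answer program on each example:
  [3, 2, -38, 30] -> [-3, -2, 38, -30] -> [-3, -2, 38] -> [3, 2, -38] -> [3]
  [-11, 0, -10, -18, -5, 40, 7, -48] -> [11, 0, 10, 18, 5, -40, -7, 48] -> [11, 0, 10, 18, 5, 48] -> [-11, 0, -10, -18, -5, -48] -> [-11]
  [37, -10, -37, -20, -14] -> [-37, 10, 37, 20, 14] -> [10, 37, 20, 14] -> [-10, -37, -20, -14] -> [-10]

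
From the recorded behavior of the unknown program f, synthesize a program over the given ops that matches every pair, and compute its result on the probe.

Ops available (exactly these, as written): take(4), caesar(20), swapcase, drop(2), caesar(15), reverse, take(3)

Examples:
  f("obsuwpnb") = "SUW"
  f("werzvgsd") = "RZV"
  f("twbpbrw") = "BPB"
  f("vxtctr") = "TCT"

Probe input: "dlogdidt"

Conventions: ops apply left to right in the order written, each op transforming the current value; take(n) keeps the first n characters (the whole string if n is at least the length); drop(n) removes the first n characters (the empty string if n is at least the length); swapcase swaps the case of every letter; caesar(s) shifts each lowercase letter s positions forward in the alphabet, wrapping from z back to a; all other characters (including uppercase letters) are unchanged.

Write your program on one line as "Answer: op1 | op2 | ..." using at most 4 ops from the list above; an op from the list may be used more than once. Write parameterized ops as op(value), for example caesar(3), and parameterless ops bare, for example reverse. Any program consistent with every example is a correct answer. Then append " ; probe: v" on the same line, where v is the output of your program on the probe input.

swapcase | drop(2) | take(3) ; probe: "OGD"

Check, running the answer program on each example:
  "obsuwpnb" -> "OBSUWPNB" -> "SUWPNB" -> "SUW"
  "werzvgsd" -> "WERZVGSD" -> "RZVGSD" -> "RZV"
  "twbpbrw" -> "TWBPBRW" -> "BPBRW" -> "BPB"
  "vxtctr" -> "VXTCTR" -> "TCTR" -> "TCT"
  probe: "dlogdidt" -> "DLOGDIDT" -> "OGDIDT" -> "OGD"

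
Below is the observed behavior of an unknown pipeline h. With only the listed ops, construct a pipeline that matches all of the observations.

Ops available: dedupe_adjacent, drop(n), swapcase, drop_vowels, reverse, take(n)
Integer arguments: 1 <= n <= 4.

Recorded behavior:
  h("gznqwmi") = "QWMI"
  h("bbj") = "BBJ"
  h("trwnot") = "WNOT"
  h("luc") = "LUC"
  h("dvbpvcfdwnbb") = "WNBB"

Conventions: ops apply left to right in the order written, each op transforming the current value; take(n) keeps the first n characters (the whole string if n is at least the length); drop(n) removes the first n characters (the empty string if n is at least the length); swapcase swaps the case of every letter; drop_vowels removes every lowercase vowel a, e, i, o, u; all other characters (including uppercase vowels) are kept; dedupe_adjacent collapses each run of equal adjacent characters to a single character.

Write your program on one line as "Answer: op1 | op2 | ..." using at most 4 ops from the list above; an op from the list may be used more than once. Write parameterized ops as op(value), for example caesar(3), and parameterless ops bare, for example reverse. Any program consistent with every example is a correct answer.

reverse | take(4) | reverse | swapcase

Check, running the answer program on each example:
  "gznqwmi" -> "imwqnzg" -> "imwq" -> "qwmi" -> "QWMI"
  "bbj" -> "jbb" -> "jbb" -> "bbj" -> "BBJ"
  "trwnot" -> "tonwrt" -> "tonw" -> "wnot" -> "WNOT"
  "luc" -> "cul" -> "cul" -> "luc" -> "LUC"
  "dvbpvcfdwnbb" -> "bbnwdfcvpbvd" -> "bbnw" -> "wnbb" -> "WNBB"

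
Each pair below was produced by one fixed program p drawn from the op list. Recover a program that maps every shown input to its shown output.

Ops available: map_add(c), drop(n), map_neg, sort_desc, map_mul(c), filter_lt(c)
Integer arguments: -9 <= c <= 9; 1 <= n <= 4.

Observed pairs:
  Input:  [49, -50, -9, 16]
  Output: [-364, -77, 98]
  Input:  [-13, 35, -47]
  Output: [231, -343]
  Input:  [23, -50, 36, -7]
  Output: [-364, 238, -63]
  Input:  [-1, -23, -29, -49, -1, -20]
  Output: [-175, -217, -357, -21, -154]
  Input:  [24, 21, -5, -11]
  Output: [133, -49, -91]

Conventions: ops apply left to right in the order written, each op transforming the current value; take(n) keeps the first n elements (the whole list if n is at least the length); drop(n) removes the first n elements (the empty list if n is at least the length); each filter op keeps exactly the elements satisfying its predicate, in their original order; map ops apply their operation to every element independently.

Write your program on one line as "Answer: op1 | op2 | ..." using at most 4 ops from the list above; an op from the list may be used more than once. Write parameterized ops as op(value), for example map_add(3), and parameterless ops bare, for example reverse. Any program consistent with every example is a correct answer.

map_add(-2) | map_mul(-7) | drop(1) | map_neg

Check, running the answer program on each example:
  [49, -50, -9, 16] -> [47, -52, -11, 14] -> [-329, 364, 77, -98] -> [364, 77, -98] -> [-364, -77, 98]
  [-13, 35, -47] -> [-15, 33, -49] -> [105, -231, 343] -> [-231, 343] -> [231, -343]
  [23, -50, 36, -7] -> [21, -52, 34, -9] -> [-147, 364, -238, 63] -> [364, -238, 63] -> [-364, 238, -63]
  [-1, -23, -29, -49, -1, -20] -> [-3, -25, -31, -51, -3, -22] -> [21, 175, 217, 357, 21, 154] -> [175, 217, 357, 21, 154] -> [-175, -217, -357, -21, -154]
  [24, 21, -5, -11] -> [22, 19, -7, -13] -> [-154, -133, 49, 91] -> [-133, 49, 91] -> [133, -49, -91]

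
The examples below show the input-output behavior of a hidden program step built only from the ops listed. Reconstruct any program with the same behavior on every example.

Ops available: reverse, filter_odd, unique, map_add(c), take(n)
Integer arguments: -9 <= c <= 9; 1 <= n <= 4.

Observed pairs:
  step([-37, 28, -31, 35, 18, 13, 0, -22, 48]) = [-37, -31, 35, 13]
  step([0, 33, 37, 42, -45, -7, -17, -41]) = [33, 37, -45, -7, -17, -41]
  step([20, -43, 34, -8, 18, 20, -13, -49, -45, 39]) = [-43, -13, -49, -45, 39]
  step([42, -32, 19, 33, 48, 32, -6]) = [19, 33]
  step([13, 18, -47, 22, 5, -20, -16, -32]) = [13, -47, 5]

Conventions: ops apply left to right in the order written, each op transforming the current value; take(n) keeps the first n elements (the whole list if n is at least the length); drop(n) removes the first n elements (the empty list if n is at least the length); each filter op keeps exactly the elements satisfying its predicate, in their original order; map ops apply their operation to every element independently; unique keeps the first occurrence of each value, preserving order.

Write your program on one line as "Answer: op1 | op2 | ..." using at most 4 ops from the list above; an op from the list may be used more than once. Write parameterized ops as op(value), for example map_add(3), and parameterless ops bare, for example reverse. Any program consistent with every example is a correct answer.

reverse | filter_odd | reverse

Check, running the answer program on each example:
  [-37, 28, -31, 35, 18, 13, 0, -22, 48] -> [48, -22, 0, 13, 18, 35, -31, 28, -37] -> [13, 35, -31, -37] -> [-37, -31, 35, 13]
  [0, 33, 37, 42, -45, -7, -17, -41] -> [-41, -17, -7, -45, 42, 37, 33, 0] -> [-41, -17, -7, -45, 37, 33] -> [33, 37, -45, -7, -17, -41]
  [20, -43, 34, -8, 18, 20, -13, -49, -45, 39] -> [39, -45, -49, -13, 20, 18, -8, 34, -43, 20] -> [39, -45, -49, -13, -43] -> [-43, -13, -49, -45, 39]
  [42, -32, 19, 33, 48, 32, -6] -> [-6, 32, 48, 33, 19, -32, 42] -> [33, 19] -> [19, 33]
  [13, 18, -47, 22, 5, -20, -16, -32] -> [-32, -16, -20, 5, 22, -47, 18, 13] -> [5, -47, 13] -> [13, -47, 5]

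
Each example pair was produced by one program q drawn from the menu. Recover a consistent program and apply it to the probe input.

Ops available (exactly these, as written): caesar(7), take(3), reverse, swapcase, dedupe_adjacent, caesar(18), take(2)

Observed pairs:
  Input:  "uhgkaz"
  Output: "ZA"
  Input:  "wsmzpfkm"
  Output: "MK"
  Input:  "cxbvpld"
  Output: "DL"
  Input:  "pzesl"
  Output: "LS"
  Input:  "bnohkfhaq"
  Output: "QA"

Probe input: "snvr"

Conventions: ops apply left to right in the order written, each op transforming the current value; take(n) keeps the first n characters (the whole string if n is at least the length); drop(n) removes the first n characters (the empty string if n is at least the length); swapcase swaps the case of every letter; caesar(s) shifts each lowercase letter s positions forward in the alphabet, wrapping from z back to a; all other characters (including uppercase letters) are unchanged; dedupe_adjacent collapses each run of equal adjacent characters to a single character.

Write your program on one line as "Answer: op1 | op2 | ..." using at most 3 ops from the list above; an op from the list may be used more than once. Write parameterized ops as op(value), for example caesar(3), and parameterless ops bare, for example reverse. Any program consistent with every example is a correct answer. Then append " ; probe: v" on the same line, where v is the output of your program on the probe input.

swapcase | reverse | take(2) ; probe: "RV"

Check, running the answer program on each example:
  "uhgkaz" -> "UHGKAZ" -> "ZAKGHU" -> "ZA"
  "wsmzpfkm" -> "WSMZPFKM" -> "MKFPZMSW" -> "MK"
  "cxbvpld" -> "CXBVPLD" -> "DLPVBXC" -> "DL"
  "pzesl" -> "PZESL" -> "LSEZP" -> "LS"
  "bnohkfhaq" -> "BNOHKFHAQ" -> "QAHFKHONB" -> "QA"
  probe: "snvr" -> "SNVR" -> "RVNS" -> "RV"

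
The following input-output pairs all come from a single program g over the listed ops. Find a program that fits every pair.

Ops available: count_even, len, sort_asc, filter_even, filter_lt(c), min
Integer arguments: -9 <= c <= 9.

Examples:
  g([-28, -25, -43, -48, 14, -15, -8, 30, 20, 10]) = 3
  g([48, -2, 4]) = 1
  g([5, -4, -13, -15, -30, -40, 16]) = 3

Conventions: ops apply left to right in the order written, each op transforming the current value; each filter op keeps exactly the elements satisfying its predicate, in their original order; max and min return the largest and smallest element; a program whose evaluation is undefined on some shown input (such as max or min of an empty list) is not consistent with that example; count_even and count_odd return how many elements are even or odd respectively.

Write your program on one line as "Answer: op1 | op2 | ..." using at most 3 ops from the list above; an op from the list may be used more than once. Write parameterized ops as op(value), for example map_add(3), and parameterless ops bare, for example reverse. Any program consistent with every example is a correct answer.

filter_lt(4) | count_even

Check, running the answer program on each example:
  [-28, -25, -43, -48, 14, -15, -8, 30, 20, 10] -> [-28, -25, -43, -48, -15, -8] -> 3
  [48, -2, 4] -> [-2] -> 1
  [5, -4, -13, -15, -30, -40, 16] -> [-4, -13, -15, -30, -40] -> 3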